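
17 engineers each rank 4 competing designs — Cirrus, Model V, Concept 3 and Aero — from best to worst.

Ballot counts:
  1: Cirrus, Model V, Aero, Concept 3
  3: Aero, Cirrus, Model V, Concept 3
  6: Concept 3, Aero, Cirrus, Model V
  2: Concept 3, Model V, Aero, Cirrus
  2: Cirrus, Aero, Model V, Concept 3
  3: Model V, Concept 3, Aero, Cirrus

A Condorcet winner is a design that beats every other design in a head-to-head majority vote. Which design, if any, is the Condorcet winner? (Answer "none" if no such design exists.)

none

Check each pair by majority over 17 ballots:
Cirrus–Model V: Cirrus 12–5.
Cirrus–Concept 3: Concept 3 11–6.
Cirrus vs Aero: Cirrus is ranked higher on 1+2 = 3 ballots, Aero on 14. Aero wins 14–3.
Model V vs Concept 3: Model V, 9–8.
Model V vs Aero: Aero wins 11–6.
Concept 3 vs Aero: Concept 3 is ranked higher on 6+2+3 = 11 ballots, Aero on 6. Concept 3 wins 11–6.
No design is unbeaten: Cirrus loses to Concept 3; Model V loses to Cirrus; Concept 3 loses to Model V; Aero loses to Concept 3. In particular Cirrus → Model V → Concept 3 → Cirrus is a majority cycle — no Condorcet winner exists.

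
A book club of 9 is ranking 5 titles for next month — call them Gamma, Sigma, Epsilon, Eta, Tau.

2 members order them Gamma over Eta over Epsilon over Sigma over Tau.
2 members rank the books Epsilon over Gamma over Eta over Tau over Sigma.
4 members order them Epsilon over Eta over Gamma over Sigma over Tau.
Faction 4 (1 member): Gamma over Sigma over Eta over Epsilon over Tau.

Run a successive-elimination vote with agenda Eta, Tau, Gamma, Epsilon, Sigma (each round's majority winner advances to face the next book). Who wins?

Epsilon

Round 1: Eta vs Tau — 9–0, Eta advances.
Round 2: Eta vs Gamma — 4–5, Gamma advances.
Round 3: Gamma vs Epsilon — 3–6, Epsilon advances.
Round 4: Epsilon vs Sigma — 8–1, Epsilon advances.
The agenda winner is Epsilon.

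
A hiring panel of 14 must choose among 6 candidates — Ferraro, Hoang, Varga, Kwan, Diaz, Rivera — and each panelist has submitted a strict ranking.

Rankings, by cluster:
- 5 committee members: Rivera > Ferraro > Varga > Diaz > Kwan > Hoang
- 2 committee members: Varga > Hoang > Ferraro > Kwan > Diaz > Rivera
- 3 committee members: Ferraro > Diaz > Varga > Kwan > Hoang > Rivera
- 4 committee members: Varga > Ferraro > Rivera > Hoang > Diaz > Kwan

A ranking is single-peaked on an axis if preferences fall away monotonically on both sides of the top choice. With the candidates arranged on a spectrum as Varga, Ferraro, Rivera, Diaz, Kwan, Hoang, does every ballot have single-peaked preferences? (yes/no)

no

Axis positions: Varga=1, Ferraro=2, Rivera=3, Diaz=4, Kwan=5, Hoang=6.
Cluster 1 (peak Rivera at position 3): ranking walks positions 3-2-1-4-5-6, expanding outward from the peak — single-peaked.
Cluster 2: ranking walks positions 1-6-2-5-4-3; Hoang is ranked above Ferraro even though Ferraro lies between Hoang and the peak Varga on the axis — preferences dip and rise again. Not single-peaked.
Cluster 3: ranking walks positions 2-4-1-5-6-3; Diaz is ranked above Rivera even though Rivera lies between Diaz and the peak Ferraro on the axis — preferences dip and rise again. Not single-peaked.
Cluster 4: ranking walks positions 1-2-3-6-4-5; Hoang is ranked above Diaz even though Diaz lies between Hoang and the peak Varga on the axis — preferences dip and rise again. Not single-peaked.
Cluster 2 violates single-peakedness, so the profile is not single-peaked on this axis.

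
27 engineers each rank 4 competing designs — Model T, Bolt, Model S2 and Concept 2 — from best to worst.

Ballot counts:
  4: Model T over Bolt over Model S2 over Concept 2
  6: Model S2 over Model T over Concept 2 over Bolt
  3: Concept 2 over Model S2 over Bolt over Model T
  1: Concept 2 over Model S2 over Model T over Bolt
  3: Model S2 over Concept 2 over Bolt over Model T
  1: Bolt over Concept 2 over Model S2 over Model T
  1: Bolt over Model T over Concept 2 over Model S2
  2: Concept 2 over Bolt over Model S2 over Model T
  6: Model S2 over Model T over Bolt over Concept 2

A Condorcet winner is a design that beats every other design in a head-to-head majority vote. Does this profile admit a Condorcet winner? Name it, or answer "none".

Model S2

Pairwise majorities:
Model T vs Bolt: Model T preferred on 4+6+1+6 = 17 ballots; Model T wins 17–10.
Model T vs Model S2: 5 to 22, Model S2.
Model T vs Concept 2: 17 to 10, Model T.
Bolt vs Model S2: Model S2 wins 19–8.
Bolt vs Concept 2: Bolt is ranked higher on 4+1+1+6 = 12 ballots, Concept 2 on 15. Concept 2 wins 15–12.
Model S2 vs Concept 2: 19 to 8, Model S2.
Model S2 beats each of Model T, Bolt, Concept 2 — Model S2 is the Condorcet winner.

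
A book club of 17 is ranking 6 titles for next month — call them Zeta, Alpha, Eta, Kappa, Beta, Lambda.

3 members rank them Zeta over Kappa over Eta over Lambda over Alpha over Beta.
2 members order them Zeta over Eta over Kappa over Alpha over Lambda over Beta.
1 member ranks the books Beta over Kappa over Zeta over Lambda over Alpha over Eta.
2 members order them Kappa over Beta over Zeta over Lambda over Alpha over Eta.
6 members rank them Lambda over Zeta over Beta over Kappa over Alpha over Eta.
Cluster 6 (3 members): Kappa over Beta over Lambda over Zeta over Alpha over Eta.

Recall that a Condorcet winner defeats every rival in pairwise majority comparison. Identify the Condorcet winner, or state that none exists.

Head-to-head results (17 members):
Zeta vs Alpha: Zeta wins 17–0.
Zeta vs Eta: Zeta preferred on 3+2+1+2+6+3 = 17 ballots; Zeta wins 17–0.
Zeta vs Kappa: Zeta is ranked higher on 3+2+6 = 11 ballots, Kappa on 6. Zeta wins 11–6.
Zeta vs Beta: Zeta is ranked higher on 3+2+6 = 11 ballots, Beta on 6. Zeta wins 11–6.
Zeta vs Lambda: 3+2+1+2 = 8 for Zeta, 9 for Lambda — Lambda by 9–8.
Alpha vs Eta: Alpha, 12–5.
Alpha vs Kappa: 0 for Alpha, 17 for Kappa — Kappa by 17–0.
Alpha vs Beta: Beta, 12–5.
Alpha vs Lambda: Lambda wins 15–2.
Eta vs Kappa: Eta preferred on 2 ballots; Kappa wins 15–2.
Eta–Beta: Beta 12–5.
Eta vs Lambda: Lambda, 12–5.
Kappa vs Beta: Kappa preferred on 3+2+2+3 = 10 ballots; Kappa wins 10–7.
Kappa vs Lambda: Kappa is ranked higher on 3+2+1+2+3 = 11 ballots, Lambda on 6. Kappa wins 11–6.
Beta vs Lambda: Beta preferred on 1+2+3 = 6 ballots; Lambda wins 11–6.
No book is unbeaten: Zeta loses to Lambda; Alpha loses to Zeta; Eta loses to Zeta; Kappa loses to Zeta; Beta loses to Zeta; Lambda loses to Kappa. In particular Zeta > Kappa > Lambda > Zeta is a majority cycle — no Condorcet winner exists.

none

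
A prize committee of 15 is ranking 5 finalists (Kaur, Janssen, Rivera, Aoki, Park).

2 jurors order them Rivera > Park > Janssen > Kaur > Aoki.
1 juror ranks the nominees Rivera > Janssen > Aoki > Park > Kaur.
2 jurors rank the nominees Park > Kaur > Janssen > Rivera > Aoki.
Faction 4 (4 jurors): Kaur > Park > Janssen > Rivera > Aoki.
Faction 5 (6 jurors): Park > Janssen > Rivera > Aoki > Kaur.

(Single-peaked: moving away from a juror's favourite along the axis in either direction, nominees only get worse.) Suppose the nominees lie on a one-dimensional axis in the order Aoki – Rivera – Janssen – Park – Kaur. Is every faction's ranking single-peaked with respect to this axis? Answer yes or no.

no

Axis positions: Aoki=1, Rivera=2, Janssen=3, Park=4, Kaur=5.
Faction 1: ranking walks positions 2-4-3-5-1; Park is ranked above Janssen even though Janssen lies between Park and the peak Rivera on the axis — preferences dip and rise again. Not single-peaked.
Faction 2 (peak Rivera at position 2): ranking walks positions 2-3-1-4-5, expanding outward from the peak — single-peaked.
Faction 3 (peak Park at position 4): ranking walks positions 4-5-3-2-1, expanding outward from the peak — single-peaked.
Faction 4 (peak Kaur at position 5): ranking walks positions 5-4-3-2-1, expanding outward from the peak — single-peaked.
Faction 5 (peak Park at position 4): ranking walks positions 4-3-2-1-5, expanding outward from the peak — single-peaked.
Faction 1 violates single-peakedness, so the profile is not single-peaked on this axis.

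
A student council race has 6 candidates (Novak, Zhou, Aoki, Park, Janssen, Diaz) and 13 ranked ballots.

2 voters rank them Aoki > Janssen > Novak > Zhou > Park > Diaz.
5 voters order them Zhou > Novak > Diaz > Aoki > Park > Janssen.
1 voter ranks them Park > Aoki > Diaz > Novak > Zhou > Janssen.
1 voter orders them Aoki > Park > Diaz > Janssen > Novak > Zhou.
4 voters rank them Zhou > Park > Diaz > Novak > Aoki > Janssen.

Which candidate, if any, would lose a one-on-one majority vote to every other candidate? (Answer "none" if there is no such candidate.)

Pairwise majorities:
Novak vs Zhou: 4 to 9, Zhou.
Novak–Aoki: Novak 9–4.
Novak vs Park: Novak is ranked higher on 2+5 = 7 ballots, Park on 6. Novak wins 7–6.
Novak–Janssen: Novak 10–3.
Novak vs Diaz: Novak preferred on 2+5 = 7 ballots; Novak wins 7–6.
Zhou vs Aoki: Zhou, 9–4.
Zhou vs Park: Zhou, 11–2.
Zhou vs Janssen: Zhou, 10–3.
Zhou vs Diaz: 2+5+4 = 11 for Zhou, 2 for Diaz — Zhou by 11–2.
Aoki vs Park: Aoki, 8–5.
Aoki vs Janssen: Aoki, 13–0.
Aoki vs Diaz: 4 to 9, Diaz.
Park vs Janssen: Park wins 11–2.
Park vs Diaz: Park, 8–5.
Janssen–Diaz: Diaz 11–2.
Janssen is beaten in every head-to-head and is the Condorcet loser.

Janssen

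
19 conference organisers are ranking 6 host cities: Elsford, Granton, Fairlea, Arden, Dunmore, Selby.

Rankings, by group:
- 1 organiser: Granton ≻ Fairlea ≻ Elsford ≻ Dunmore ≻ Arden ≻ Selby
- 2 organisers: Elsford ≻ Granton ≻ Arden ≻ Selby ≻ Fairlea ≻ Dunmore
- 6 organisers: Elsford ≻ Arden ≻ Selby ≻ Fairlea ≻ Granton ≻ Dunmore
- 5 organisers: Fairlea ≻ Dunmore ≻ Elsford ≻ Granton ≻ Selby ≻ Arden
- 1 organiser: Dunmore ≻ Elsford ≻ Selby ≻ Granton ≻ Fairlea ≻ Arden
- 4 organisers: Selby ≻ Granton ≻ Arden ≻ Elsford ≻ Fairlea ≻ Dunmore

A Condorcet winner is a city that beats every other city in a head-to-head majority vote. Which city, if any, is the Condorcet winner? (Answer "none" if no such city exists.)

Elsford

Check each pair by majority over 19 ballots:
Elsford–Granton: Elsford 14–5.
Elsford vs Fairlea: Elsford wins 13–6.
Elsford vs Arden: Elsford, 15–4.
Elsford vs Dunmore: Elsford wins 13–6.
Elsford vs Selby: Elsford, 15–4.
Granton vs Fairlea: Fairlea wins 11–8.
Granton vs Arden: Granton, 13–6.
Granton–Dunmore: Granton 13–6.
Granton vs Selby: Selby, 11–8.
Fairlea vs Arden: Arden wins 12–7.
Fairlea vs Dunmore: Fairlea wins 18–1.
Fairlea–Selby: Selby 13–6.
Arden vs Dunmore: Arden wins 12–7.
Arden–Selby: Selby 10–9.
Dunmore–Selby: Selby 12–7.
Only Elsford has no losses; Elsford is the Condorcet winner.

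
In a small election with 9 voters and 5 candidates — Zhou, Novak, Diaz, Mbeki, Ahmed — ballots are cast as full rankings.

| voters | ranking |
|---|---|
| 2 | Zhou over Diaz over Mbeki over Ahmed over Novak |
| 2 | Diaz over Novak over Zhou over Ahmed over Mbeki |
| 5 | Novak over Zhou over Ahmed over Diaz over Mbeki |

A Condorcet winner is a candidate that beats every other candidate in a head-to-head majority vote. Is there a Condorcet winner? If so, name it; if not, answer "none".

Head-to-head results (9 voters):
Zhou vs Novak: Novak wins 7–2.
Zhou–Diaz: Zhou 7–2.
Zhou vs Mbeki: Zhou preferred on 2+2+5 = 9 ballots; Zhou wins 9–0.
Zhou vs Ahmed: Zhou preferred on 2+2+5 = 9 ballots; Zhou wins 9–0.
Novak vs Diaz: 5 for Novak, 4 for Diaz — Novak by 5–4.
Novak vs Mbeki: Novak, 7–2.
Novak vs Ahmed: Novak, 7–2.
Diaz vs Mbeki: Diaz is ranked higher on 2+2+5 = 9 ballots, Mbeki on 0. Diaz wins 9–0.
Diaz vs Ahmed: Diaz preferred on 2+2 = 4 ballots; Ahmed wins 5–4.
Mbeki–Ahmed: Ahmed 7–2.
Novak defeats every rival head-to-head and is the Condorcet winner.

Novak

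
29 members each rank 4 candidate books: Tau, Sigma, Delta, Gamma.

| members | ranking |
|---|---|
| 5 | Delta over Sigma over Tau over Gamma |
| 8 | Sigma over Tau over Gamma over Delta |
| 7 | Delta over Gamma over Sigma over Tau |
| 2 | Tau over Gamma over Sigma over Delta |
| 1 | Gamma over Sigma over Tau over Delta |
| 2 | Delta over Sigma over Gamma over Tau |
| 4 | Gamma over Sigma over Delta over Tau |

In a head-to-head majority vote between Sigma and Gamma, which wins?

Ballots ranking Sigma above Gamma: 5 + 8 + 2 = 15.
Ballots ranking Gamma above Sigma: 29 − 15 = 14.
Sigma wins the head-to-head 15–14.

Sigma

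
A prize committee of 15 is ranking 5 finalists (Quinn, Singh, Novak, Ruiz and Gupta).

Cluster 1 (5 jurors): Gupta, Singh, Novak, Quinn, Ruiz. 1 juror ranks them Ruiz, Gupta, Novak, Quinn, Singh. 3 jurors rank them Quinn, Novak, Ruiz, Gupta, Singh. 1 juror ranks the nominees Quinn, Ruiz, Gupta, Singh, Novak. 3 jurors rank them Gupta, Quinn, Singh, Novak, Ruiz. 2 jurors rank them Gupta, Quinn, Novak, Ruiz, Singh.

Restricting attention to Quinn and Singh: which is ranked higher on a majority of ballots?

Quinn

Ballots ranking Quinn above Singh: 1 + 3 + 1 + 3 + 2 = 10.
Ballots ranking Singh above Quinn: 15 − 10 = 5.
Quinn wins the head-to-head 10–5.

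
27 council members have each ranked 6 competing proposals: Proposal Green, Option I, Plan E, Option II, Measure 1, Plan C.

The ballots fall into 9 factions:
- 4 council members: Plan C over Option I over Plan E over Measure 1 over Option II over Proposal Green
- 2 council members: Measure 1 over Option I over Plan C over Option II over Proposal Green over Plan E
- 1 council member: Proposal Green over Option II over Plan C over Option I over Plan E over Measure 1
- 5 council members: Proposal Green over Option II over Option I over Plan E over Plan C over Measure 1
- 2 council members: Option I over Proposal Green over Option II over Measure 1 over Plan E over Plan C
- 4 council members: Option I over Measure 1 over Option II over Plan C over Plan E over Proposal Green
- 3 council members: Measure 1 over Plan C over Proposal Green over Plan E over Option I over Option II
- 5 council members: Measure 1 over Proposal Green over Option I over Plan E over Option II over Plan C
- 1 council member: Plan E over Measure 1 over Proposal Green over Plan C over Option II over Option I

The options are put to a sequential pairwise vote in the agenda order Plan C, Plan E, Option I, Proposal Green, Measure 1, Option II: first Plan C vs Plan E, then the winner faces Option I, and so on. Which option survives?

Measure 1

Round 1: Plan C vs Plan E — 14–13, Plan C advances.
Round 2: Plan C vs Option I — 9–18, Option I advances.
Round 3: Option I vs Proposal Green — 12–15, Proposal Green advances.
Round 4: Proposal Green vs Measure 1 — 8–19, Measure 1 advances.
Round 5: Measure 1 vs Option II — 19–8, Measure 1 advances.
The agenda winner is Measure 1.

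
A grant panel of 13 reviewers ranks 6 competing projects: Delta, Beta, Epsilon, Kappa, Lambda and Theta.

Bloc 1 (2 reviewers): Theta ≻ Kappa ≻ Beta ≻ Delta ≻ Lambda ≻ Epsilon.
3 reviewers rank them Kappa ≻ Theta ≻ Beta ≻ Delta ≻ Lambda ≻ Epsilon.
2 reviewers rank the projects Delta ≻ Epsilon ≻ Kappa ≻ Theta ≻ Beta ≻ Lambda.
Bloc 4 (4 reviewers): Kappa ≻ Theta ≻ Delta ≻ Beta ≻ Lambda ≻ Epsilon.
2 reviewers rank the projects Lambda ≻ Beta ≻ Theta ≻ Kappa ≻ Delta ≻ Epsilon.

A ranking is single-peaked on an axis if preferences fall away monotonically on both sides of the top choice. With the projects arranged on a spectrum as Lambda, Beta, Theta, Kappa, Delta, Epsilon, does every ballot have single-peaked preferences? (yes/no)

Axis positions: Lambda=1, Beta=2, Theta=3, Kappa=4, Delta=5, Epsilon=6.
Bloc 1 (peak Theta at position 3): ranking walks positions 3-4-2-5-1-6, expanding outward from the peak — single-peaked.
Bloc 2 (peak Kappa at position 4): ranking walks positions 4-3-2-5-1-6, expanding outward from the peak — single-peaked.
Bloc 3 (peak Delta at position 5): ranking walks positions 5-6-4-3-2-1, expanding outward from the peak — single-peaked.
Bloc 4 (peak Kappa at position 4): ranking walks positions 4-3-5-2-1-6, expanding outward from the peak — single-peaked.
Bloc 5 (peak Lambda at position 1): ranking walks positions 1-2-3-4-5-6, expanding outward from the peak — single-peaked.
Every ranking is single-peaked on this axis.

yes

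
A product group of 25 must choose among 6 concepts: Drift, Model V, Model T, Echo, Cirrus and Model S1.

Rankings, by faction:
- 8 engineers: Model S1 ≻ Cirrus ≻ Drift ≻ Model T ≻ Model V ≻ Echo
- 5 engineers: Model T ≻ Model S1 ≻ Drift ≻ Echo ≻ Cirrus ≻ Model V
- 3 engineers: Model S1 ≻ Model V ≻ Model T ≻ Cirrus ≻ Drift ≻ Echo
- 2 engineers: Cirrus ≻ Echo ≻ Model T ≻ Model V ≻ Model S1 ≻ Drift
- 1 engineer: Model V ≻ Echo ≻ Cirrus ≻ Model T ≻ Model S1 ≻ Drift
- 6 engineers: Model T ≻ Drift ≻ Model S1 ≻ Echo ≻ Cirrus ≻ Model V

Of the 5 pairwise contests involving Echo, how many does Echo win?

1

Echo against each rival (25 engineers):
Echo–Drift: Drift 22–3.
Echo–Model V: Echo 13–12.
Echo vs Model T: 3 to 22, Model T.
Echo–Cirrus: Cirrus 13–12.
Echo vs Model S1: Model S1 wins 22–3.
Echo beats Model V; loses to Drift, Model T, Cirrus, Model S1 — 1 pairwise win.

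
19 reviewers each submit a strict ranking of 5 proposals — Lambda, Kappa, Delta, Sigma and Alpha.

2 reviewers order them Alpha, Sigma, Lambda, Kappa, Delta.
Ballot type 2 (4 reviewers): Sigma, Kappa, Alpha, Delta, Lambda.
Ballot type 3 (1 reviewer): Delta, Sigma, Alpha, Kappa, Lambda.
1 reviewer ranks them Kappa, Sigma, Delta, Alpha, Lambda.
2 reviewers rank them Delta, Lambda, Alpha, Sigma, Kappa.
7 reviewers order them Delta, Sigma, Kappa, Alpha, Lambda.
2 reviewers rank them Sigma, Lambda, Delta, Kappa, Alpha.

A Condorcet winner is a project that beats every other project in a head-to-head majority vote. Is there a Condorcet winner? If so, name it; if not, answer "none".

Delta

Check each pair by majority over 19 ballots:
Lambda vs Kappa: 6 to 13, Kappa.
Lambda vs Delta: Lambda is ranked higher on 2+2 = 4 ballots, Delta on 15. Delta wins 15–4.
Lambda vs Sigma: Lambda preferred on 2 ballots; Sigma wins 17–2.
Lambda vs Alpha: 4 to 15, Alpha.
Kappa vs Delta: 7 to 12, Delta.
Kappa vs Sigma: 1 for Kappa, 18 for Sigma — Sigma by 18–1.
Kappa vs Alpha: Kappa is ranked higher on 4+1+7+2 = 14 ballots, Alpha on 5. Kappa wins 14–5.
Delta–Sigma: Delta 10–9.
Delta vs Alpha: Delta wins 13–6.
Sigma vs Alpha: Sigma wins 15–4.
Only Delta has no losses; Delta is the Condorcet winner.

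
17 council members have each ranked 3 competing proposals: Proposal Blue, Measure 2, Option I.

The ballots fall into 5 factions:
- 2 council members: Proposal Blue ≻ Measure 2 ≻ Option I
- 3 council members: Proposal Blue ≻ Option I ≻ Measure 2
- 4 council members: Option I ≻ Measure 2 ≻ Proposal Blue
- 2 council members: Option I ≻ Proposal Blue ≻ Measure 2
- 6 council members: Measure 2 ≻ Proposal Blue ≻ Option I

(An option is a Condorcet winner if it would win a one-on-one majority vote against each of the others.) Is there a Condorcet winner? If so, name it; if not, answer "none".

Head-to-head results (17 council members):
Proposal Blue vs Measure 2: Proposal Blue is ranked higher on 2+3+2 = 7 ballots, Measure 2 on 10. Measure 2 wins 10–7.
Proposal Blue vs Option I: Proposal Blue preferred on 2+3+6 = 11 ballots; Proposal Blue wins 11–6.
Measure 2 vs Option I: 2+6 = 8 for Measure 2, 9 for Option I — Option I by 9–8.
Every option loses at least once (Proposal Blue loses to Measure 2; Measure 2 loses to Option I; Option I loses to Proposal Blue). The majority relation contains the cycle Proposal Blue → Option I → Measure 2 → Proposal Blue, so there is no Condorcet winner.

none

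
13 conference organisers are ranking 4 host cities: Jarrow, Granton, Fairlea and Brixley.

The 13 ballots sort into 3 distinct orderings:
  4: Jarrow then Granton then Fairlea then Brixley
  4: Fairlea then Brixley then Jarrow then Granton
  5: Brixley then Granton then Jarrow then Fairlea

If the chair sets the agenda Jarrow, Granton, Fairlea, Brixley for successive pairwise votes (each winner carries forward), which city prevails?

Brixley

Round 1: Jarrow vs Granton — 8–5, Jarrow advances.
Round 2: Jarrow vs Fairlea — 9–4, Jarrow advances.
Round 3: Jarrow vs Brixley — 4–9, Brixley advances.
Brixley survives the agenda.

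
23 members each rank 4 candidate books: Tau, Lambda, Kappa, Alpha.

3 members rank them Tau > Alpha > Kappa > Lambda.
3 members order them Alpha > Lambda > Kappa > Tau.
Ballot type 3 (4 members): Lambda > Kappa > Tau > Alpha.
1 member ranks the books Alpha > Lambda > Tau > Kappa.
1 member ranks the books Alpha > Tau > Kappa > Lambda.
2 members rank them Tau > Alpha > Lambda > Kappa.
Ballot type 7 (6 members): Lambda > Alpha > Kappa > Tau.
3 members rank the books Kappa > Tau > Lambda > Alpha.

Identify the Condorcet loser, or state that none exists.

Pairwise majorities:
Tau vs Lambda: Tau is ranked higher on 3+1+2+3 = 9 ballots, Lambda on 14. Lambda wins 14–9.
Tau vs Kappa: Kappa, 16–7.
Tau vs Alpha: 3+4+2+3 = 12 for Tau, 11 for Alpha — Tau by 12–11.
Lambda vs Kappa: 16 to 7, Lambda.
Lambda vs Alpha: 4+6+3 = 13 for Lambda, 10 for Alpha — Lambda by 13–10.
Kappa vs Alpha: Kappa is ranked higher on 4+3 = 7 ballots, Alpha on 16. Alpha wins 16–7.
No book is winless: Tau beats Alpha; Lambda beats Tau; Kappa beats Tau; Alpha beats Kappa. There is no Condorcet loser.

none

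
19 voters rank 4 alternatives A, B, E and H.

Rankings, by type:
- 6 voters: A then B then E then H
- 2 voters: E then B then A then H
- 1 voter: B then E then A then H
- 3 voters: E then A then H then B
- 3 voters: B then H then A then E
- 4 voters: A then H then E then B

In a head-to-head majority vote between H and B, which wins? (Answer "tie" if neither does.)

B

Ballots ranking H above B: 3 + 4 = 7.
Ballots ranking B above H: 19 − 7 = 12.
B wins the head-to-head 12–7.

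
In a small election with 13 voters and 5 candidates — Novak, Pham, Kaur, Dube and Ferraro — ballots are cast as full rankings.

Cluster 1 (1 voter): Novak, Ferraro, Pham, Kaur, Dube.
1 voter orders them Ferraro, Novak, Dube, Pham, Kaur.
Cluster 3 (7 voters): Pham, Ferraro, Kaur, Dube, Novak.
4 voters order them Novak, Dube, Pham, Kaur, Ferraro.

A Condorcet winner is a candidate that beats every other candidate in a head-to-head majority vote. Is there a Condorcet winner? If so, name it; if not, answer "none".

Pham

Head-to-head results (13 voters):
Novak vs Pham: 6 to 7, Pham.
Novak vs Kaur: 6 to 7, Kaur.
Novak vs Dube: Novak preferred on 1+1+4 = 6 ballots; Dube wins 7–6.
Novak vs Ferraro: 5 to 8, Ferraro.
Pham vs Kaur: 13 to 0, Pham.
Pham vs Dube: Pham preferred on 1+7 = 8 ballots; Pham wins 8–5.
Pham vs Ferraro: Pham is ranked higher on 7+4 = 11 ballots, Ferraro on 2. Pham wins 11–2.
Kaur vs Dube: Kaur is ranked higher on 1+7 = 8 ballots, Dube on 5. Kaur wins 8–5.
Kaur vs Ferraro: 4 for Kaur, 9 for Ferraro — Ferraro by 9–4.
Dube vs Ferraro: Dube preferred on 4 ballots; Ferraro wins 9–4.
Pham beats each of Novak, Kaur, Dube, Ferraro — Pham is the Condorcet winner.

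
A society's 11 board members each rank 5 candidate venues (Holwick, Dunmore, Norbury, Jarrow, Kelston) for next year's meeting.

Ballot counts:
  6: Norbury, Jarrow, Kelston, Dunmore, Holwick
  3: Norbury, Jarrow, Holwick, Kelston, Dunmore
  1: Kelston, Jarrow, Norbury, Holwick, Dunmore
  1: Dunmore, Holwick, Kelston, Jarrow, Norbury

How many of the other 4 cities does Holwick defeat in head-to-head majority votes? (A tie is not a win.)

Holwick against each rival (11 organisers):
Holwick vs Dunmore: 3+1 = 4 for Holwick, 7 for Dunmore — Dunmore by 7–4.
Holwick vs Norbury: 1 to 10, Norbury.
Holwick vs Jarrow: Holwick is ranked higher on 1 ballot, Jarrow on 10. Jarrow wins 10–1.
Holwick–Kelston: Kelston 7–4.
Holwick beats no one; loses to Dunmore, Norbury, Jarrow, Kelston — 0 pairwise wins.

0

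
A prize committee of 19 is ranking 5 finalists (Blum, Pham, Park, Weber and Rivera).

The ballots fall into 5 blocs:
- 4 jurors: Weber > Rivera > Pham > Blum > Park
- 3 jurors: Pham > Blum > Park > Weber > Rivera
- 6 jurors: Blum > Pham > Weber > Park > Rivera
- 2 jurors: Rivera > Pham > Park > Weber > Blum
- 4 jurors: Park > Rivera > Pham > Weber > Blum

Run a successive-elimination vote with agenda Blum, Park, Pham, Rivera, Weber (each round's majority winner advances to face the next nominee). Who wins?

Round 1: Blum vs Park — 13–6, Blum advances.
Round 2: Blum vs Pham — 6–13, Pham advances.
Round 3: Pham vs Rivera — 9–10, Rivera advances.
Round 4: Rivera vs Weber — 6–13, Weber advances.
Weber survives the agenda.

Weber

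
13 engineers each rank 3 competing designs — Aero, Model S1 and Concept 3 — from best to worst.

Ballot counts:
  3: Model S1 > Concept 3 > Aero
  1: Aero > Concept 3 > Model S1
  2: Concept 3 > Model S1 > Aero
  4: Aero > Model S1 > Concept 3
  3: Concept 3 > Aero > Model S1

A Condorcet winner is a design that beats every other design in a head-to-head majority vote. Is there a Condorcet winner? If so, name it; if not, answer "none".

Check each pair by majority over 13 ballots:
Aero vs Model S1: Aero, 8–5.
Aero vs Concept 3: Concept 3 wins 8–5.
Model S1 vs Concept 3: 7 to 6, Model S1.
No design is unbeaten: Aero loses to Concept 3; Model S1 loses to Aero; Concept 3 loses to Model S1. In particular Aero beats Model S1 beats Concept 3 beats Aero is a majority cycle — no Condorcet winner exists.

none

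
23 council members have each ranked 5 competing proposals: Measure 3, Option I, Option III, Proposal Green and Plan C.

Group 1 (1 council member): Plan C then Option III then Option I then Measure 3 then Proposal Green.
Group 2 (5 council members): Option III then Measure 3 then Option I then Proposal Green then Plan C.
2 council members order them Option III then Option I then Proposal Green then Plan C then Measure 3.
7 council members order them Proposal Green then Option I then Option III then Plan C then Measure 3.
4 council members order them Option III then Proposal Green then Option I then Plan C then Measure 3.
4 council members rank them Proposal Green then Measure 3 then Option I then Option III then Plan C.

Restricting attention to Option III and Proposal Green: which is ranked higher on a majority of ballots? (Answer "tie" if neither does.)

Option III

Ballots ranking Option III above Proposal Green: 1 + 5 + 2 + 4 = 12.
Ballots ranking Proposal Green above Option III: 23 − 12 = 11.
Option III wins the head-to-head 12–11.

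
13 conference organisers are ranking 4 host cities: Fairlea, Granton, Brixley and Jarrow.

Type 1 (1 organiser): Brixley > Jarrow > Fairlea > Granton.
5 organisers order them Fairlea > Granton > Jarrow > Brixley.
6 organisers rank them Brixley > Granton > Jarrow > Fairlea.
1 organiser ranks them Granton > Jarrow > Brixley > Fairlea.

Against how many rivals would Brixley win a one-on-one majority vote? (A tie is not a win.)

3

Brixley against each rival (13 organisers):
Brixley vs Fairlea: Brixley preferred on 1+6+1 = 8 ballots; Brixley wins 8–5.
Brixley vs Granton: 7 to 6, Brixley.
Brixley–Jarrow: Brixley 7–6.
Brixley beats Fairlea, Granton, Jarrow — 3 pairwise wins.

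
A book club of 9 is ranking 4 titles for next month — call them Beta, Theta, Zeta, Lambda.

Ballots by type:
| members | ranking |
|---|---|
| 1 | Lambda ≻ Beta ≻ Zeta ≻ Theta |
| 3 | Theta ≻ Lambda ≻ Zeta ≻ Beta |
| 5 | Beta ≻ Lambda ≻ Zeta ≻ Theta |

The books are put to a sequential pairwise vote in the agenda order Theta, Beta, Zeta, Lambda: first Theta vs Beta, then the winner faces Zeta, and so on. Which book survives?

Round 1: Theta vs Beta — 3–6, Beta advances.
Round 2: Beta vs Zeta — 6–3, Beta advances.
Round 3: Beta vs Lambda — 5–4, Beta advances.
The agenda winner is Beta.

Beta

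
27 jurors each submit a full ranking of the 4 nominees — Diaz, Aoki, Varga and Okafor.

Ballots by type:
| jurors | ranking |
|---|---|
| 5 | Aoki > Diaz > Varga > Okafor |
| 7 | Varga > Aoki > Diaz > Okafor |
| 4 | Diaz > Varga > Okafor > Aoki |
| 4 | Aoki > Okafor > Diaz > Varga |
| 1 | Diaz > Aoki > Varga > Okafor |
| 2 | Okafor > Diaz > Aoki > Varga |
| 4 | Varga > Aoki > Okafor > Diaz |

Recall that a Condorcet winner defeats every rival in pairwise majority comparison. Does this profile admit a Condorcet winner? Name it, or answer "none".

none

Pairwise majorities:
Diaz vs Aoki: Aoki, 20–7.
Diaz vs Varga: 5+4+4+1+2 = 16 for Diaz, 11 for Varga — Diaz by 16–11.
Diaz vs Okafor: Diaz, 17–10.
Aoki vs Varga: Aoki is ranked higher on 5+4+1+2 = 12 ballots, Varga on 15. Varga wins 15–12.
Aoki vs Okafor: Aoki preferred on 5+7+4+1+4 = 21 ballots; Aoki wins 21–6.
Varga vs Okafor: Varga, 21–6.
Each nominee drops at least one matchup (Diaz loses to Aoki; Aoki loses to Varga; Varga loses to Diaz; Okafor loses to Diaz); the cycle Diaz → Varga → Aoki → Diaz rules out a Condorcet winner.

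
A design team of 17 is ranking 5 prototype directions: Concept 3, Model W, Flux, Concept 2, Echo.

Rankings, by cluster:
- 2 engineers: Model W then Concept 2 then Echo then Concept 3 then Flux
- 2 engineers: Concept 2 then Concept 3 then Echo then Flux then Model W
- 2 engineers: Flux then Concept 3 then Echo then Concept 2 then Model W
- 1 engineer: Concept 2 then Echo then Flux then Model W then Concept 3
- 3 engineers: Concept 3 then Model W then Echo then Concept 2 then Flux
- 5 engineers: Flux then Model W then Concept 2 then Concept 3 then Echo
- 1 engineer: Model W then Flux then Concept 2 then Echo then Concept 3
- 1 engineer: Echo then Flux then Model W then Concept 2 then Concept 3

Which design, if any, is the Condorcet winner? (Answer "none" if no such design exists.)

Pairwise majorities:
Concept 3 vs Model W: Model W wins 10–7.
Concept 3 vs Flux: Flux wins 10–7.
Concept 3 vs Concept 2: Concept 2 wins 12–5.
Concept 3 vs Echo: Concept 3, 12–5.
Model W vs Flux: Flux, 11–6.
Model W vs Concept 2: Model W, 12–5.
Model W–Echo: Model W 11–6.
Flux–Concept 2: Flux 9–8.
Flux vs Echo: Echo, 9–8.
Concept 2–Echo: Concept 2 11–6.
Every design loses at least once (Concept 3 loses to Model W; Model W loses to Flux; Flux loses to Echo; Concept 2 loses to Model W; Echo loses to Concept 3). The majority relation contains the cycle Concept 3 beats Echo beats Flux beats Concept 3, so there is no Condorcet winner.

none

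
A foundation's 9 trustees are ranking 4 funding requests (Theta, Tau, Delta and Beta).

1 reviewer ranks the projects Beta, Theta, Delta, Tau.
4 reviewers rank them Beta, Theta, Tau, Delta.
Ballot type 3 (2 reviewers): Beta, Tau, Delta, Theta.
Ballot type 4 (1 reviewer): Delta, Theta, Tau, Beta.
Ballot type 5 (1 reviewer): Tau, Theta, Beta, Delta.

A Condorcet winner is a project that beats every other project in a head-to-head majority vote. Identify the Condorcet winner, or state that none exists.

Beta

Check each pair by majority over 9 ballots:
Theta vs Tau: Theta, 6–3.
Theta vs Delta: Theta wins 6–3.
Theta vs Beta: Beta wins 7–2.
Tau–Delta: Tau 7–2.
Tau vs Beta: Beta, 7–2.
Delta vs Beta: Beta, 8–1.
Beta beats each of Theta, Tau, Delta — Beta is the Condorcet winner.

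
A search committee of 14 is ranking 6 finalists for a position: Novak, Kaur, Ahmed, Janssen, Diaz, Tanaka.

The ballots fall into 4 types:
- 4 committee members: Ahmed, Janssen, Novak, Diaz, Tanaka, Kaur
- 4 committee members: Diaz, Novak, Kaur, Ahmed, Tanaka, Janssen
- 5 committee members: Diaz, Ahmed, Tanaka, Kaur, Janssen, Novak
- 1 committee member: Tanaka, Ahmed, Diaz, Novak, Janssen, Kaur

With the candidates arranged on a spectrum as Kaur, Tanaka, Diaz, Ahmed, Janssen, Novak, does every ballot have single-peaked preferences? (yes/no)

no

Axis positions: Kaur=1, Tanaka=2, Diaz=3, Ahmed=4, Janssen=5, Novak=6.
Type 1 (peak Ahmed at position 4): ranking walks positions 4-5-6-3-2-1, expanding outward from the peak — single-peaked.
Type 2: ranking walks positions 3-6-1-4-2-5; Novak is ranked above Ahmed even though Ahmed lies between Novak and the peak Diaz on the axis — preferences dip and rise again. Not single-peaked.
Type 3 (peak Diaz at position 3): ranking walks positions 3-4-2-1-5-6, expanding outward from the peak — single-peaked.
Type 4: ranking walks positions 2-4-3-6-5-1; Ahmed is ranked above Diaz even though Diaz lies between Ahmed and the peak Tanaka on the axis — preferences dip and rise again. Not single-peaked.
Type 2 violates single-peakedness, so the profile is not single-peaked on this axis.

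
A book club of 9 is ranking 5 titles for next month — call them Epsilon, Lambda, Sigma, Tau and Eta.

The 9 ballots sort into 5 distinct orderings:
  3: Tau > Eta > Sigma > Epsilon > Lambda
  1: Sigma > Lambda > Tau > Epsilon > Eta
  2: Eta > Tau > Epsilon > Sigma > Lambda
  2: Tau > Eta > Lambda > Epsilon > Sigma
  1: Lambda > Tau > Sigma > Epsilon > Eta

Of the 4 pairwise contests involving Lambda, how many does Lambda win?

Lambda against each rival (9 members):
Lambda vs Epsilon: Lambda preferred on 1+2+1 = 4 ballots; Epsilon wins 5–4.
Lambda vs Sigma: Sigma wins 6–3.
Lambda–Tau: Tau 7–2.
Lambda vs Eta: 2 to 7, Eta.
Lambda beats no one; loses to Epsilon, Sigma, Tau, Eta — 0 pairwise wins.

0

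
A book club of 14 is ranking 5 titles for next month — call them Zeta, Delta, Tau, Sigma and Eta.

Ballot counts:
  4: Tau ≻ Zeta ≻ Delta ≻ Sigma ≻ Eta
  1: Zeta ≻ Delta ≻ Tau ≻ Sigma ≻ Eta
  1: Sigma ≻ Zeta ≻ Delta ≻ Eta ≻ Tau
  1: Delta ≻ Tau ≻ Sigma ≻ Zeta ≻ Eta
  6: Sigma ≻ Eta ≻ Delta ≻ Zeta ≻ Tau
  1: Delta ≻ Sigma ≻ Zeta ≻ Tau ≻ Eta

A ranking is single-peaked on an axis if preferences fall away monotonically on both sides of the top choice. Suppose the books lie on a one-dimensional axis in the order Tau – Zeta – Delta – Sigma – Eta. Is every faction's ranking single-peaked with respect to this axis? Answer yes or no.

no

Axis positions: Tau=1, Zeta=2, Delta=3, Sigma=4, Eta=5.
Faction 1 (peak Tau at position 1): ranking walks positions 1-2-3-4-5, expanding outward from the peak — single-peaked.
Faction 2 (peak Zeta at position 2): ranking walks positions 2-3-1-4-5, expanding outward from the peak — single-peaked.
Faction 3: ranking walks positions 4-2-3-5-1; Zeta is ranked above Delta even though Delta lies between Zeta and the peak Sigma on the axis — preferences dip and rise again. Not single-peaked.
Faction 4: ranking walks positions 3-1-4-2-5; Tau is ranked above Zeta even though Zeta lies between Tau and the peak Delta on the axis — preferences dip and rise again. Not single-peaked.
Faction 5 (peak Sigma at position 4): ranking walks positions 4-5-3-2-1, expanding outward from the peak — single-peaked.
Faction 6 (peak Delta at position 3): ranking walks positions 3-4-2-1-5, expanding outward from the peak — single-peaked.
Faction 3 violates single-peakedness, so the profile is not single-peaked on this axis.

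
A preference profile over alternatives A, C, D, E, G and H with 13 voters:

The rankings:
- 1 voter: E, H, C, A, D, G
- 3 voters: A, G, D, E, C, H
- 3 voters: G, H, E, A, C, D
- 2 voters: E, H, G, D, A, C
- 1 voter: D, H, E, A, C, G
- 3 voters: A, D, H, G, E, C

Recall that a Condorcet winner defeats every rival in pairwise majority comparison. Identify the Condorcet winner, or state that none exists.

Head-to-head results (13 voters):
A vs C: A preferred on 3+3+2+1+3 = 12 ballots; A wins 12–1.
A vs D: 10 to 3, A.
A vs E: 6 to 7, E.
A vs G: 1+3+1+3 = 8 for A, 5 for G — A by 8–5.
A vs H: 6 to 7, H.
C vs D: C is ranked higher on 1+3 = 4 ballots, D on 9. D wins 9–4.
C vs E: 0 for C, 13 for E — E by 13–0.
C vs G: C is ranked higher on 1+1 = 2 ballots, G on 11. G wins 11–2.
C vs H: C is ranked higher on 3 ballots, H on 10. H wins 10–3.
D vs E: D preferred on 3+1+3 = 7 ballots; D wins 7–6.
D vs G: 5 to 8, G.
D vs H: 7 to 6, D.
E vs G: E preferred on 1+2+1 = 4 ballots; G wins 9–4.
E vs H: E preferred on 1+3+2 = 6 ballots; H wins 7–6.
G vs H: G is ranked higher on 3+3 = 6 ballots, H on 7. H wins 7–6.
No alternative is unbeaten: A loses to E; C loses to A; D loses to A; E loses to D; G loses to A; H loses to D. In particular A → D → E → A is a majority cycle — no Condorcet winner exists.

none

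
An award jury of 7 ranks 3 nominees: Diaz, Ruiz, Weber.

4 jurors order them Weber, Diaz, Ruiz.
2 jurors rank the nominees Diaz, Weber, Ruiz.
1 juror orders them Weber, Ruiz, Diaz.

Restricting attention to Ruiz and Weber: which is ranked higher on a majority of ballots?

Weber

No ballot ranks Ruiz above Weber: 0.
Ballots ranking Weber above Ruiz: 7 − 0 = 7.
Weber wins the head-to-head 7–0.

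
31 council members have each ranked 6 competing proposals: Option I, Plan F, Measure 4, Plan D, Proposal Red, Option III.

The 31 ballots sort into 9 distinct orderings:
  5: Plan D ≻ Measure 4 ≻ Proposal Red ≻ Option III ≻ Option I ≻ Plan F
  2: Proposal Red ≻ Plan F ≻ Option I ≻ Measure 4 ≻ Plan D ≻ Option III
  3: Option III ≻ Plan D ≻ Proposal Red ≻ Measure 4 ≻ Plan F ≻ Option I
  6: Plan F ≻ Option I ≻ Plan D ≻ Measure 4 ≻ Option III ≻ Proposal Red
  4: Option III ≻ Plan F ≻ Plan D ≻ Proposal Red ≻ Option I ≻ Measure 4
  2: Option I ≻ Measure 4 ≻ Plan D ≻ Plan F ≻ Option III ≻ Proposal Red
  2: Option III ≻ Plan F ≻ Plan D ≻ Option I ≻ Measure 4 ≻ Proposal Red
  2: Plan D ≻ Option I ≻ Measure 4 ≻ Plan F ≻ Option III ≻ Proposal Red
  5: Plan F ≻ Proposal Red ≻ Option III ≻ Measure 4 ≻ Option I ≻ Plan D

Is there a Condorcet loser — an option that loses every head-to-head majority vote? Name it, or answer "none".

Pairwise majorities:
Option I vs Plan F: 9 to 22, Plan F.
Option I vs Measure 4: Option I preferred on 2+6+4+2+2+2 = 18 ballots; Option I wins 18–13.
Option I vs Plan D: Plan D wins 16–15.
Option I vs Proposal Red: Proposal Red wins 19–12.
Option I vs Option III: 12 to 19, Option III.
Plan F vs Measure 4: Plan F, 19–12.
Plan F vs Plan D: 19 to 12, Plan F.
Plan F vs Proposal Red: Plan F preferred on 6+4+2+2+2+5 = 21 ballots; Plan F wins 21–10.
Plan F vs Option III: 17 to 14, Plan F.
Measure 4 vs Plan D: Plan D, 22–9.
Measure 4–Proposal Red: Measure 4 17–14.
Measure 4 vs Option III: Measure 4 preferred on 5+2+6+2+2 = 17 ballots; Measure 4 wins 17–14.
Plan D vs Proposal Red: Plan D, 24–7.
Plan D vs Option III: Plan D, 17–14.
Proposal Red vs Option III: 5+2+5 = 12 for Proposal Red, 19 for Option III — Option III by 19–12.
No option is winless: Option I beats Measure 4; Plan F beats Option I; Measure 4 beats Proposal Red; Plan D beats Option I; Proposal Red beats Option I; Option III beats Option I. There is no Condorcet loser.

none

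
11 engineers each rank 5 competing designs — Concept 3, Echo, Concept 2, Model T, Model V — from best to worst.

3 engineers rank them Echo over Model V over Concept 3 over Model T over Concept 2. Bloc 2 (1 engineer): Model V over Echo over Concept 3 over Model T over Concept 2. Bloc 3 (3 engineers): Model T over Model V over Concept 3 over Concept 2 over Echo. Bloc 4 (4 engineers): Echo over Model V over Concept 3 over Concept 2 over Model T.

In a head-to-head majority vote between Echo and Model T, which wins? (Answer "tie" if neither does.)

Echo

Ballots ranking Echo above Model T: 3 + 1 + 4 = 8.
Ballots ranking Model T above Echo: 11 − 8 = 3.
Echo wins the head-to-head 8–3.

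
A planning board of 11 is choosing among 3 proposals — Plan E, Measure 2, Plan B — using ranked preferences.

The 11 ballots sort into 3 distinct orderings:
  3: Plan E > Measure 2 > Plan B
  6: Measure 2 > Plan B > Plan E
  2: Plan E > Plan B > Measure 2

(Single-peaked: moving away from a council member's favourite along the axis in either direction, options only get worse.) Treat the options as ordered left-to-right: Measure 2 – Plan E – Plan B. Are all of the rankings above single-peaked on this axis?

no

Axis positions: Measure 2=1, Plan E=2, Plan B=3.
Cluster 1 (peak Plan E at position 2): ranking walks positions 2-1-3, expanding outward from the peak — single-peaked.
Cluster 2: ranking walks positions 1-3-2; Plan B is ranked above Plan E even though Plan E lies between Plan B and the peak Measure 2 on the axis — preferences dip and rise again. Not single-peaked.
Cluster 3 (peak Plan E at position 2): ranking walks positions 2-3-1, expanding outward from the peak — single-peaked.
Cluster 2 violates single-peakedness, so the profile is not single-peaked on this axis.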